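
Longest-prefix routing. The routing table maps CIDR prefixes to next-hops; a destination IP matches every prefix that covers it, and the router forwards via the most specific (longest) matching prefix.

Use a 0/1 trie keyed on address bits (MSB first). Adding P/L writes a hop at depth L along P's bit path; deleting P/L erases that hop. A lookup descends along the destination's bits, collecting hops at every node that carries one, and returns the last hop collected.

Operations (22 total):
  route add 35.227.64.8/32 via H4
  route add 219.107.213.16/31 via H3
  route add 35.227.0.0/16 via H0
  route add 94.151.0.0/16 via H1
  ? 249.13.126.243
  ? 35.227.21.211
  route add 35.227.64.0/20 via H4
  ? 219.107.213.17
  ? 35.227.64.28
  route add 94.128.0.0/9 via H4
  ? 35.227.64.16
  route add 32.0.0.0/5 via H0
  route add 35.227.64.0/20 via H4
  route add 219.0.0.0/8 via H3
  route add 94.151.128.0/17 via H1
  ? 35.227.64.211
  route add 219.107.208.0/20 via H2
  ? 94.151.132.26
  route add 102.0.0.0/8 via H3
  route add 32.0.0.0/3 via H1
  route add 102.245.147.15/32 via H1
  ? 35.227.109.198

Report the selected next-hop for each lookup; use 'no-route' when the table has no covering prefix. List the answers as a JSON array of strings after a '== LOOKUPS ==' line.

Apply in order:
  add 35.227.64.8/32 -> H4 at depth 32
  add 219.107.213.16/31 -> H3 at depth 31
  add 35.227.0.0/16 -> H0 at depth 16
  add 94.151.0.0/16 -> H1 at depth 16
  Q 249.13.126.243: descend 11 ; hops seen [∅] ; pick no-route
  Q 35.227.21.211: descend 00100011111000110 ; hops seen [H0] ; pick H0
  add 35.227.64.0/20 -> H4 at depth 20
  Q 219.107.213.17: descend 1101101101101011110101010001000 ; hops seen [H3] ; pick H3
  Q 35.227.64.28: descend 001000111110001101000000000 ; hops seen [H0,H4] ; pick H4
  add 94.128.0.0/9 -> H4 at depth 9
  Q 35.227.64.16: descend 001000111110001101000000000 ; hops seen [H0,H4] ; pick H4
  add 32.0.0.0/5 -> H0 at depth 5
  add 35.227.64.0/20 -> H4 at depth 20
  add 219.0.0.0/8 -> H3 at depth 8
  add 94.151.128.0/17 -> H1 at depth 17
  Q 35.227.64.211: descend 001000111110001101000000 ; hops seen [H0,H0,H4] ; pick H4
  add 219.107.208.0/20 -> H2 at depth 20
  Q 94.151.132.26: descend 01011110100101111 ; hops seen [H4,H1,H1] ; pick H1
  add 102.0.0.0/8 -> H3 at depth 8
  add 32.0.0.0/3 -> H1 at depth 3
  add 102.245.147.15/32 -> H1 at depth 32
  Q 35.227.109.198: descend 001000111110001101 ; hops seen [H1,H0,H0] ; pick H0

== LOOKUPS ==
["no-route","H0","H3","H4","H4","H4","H1","H0"]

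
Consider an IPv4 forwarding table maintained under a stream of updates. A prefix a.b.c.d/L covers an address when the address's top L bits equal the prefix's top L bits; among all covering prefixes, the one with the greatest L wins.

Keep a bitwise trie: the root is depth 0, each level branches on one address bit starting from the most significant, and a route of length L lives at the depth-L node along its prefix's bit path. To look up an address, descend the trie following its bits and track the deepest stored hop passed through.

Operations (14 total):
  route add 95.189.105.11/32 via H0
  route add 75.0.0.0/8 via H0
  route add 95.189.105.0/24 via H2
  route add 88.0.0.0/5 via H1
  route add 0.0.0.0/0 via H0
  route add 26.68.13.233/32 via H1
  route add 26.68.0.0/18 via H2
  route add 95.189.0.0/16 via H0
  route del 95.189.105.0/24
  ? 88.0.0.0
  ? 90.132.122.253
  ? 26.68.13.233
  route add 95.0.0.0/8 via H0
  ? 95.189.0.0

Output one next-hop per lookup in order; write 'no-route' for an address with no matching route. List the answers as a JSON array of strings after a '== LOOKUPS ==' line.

Apply in order:
  + 95.189.105.11/32 (H0) depth=32
  + 75.0.0.0/8 (H0) depth=8
  + 95.189.105.0/24 (H2) depth=24
  + 88.0.0.0/5 (H1) depth=5
  + 0.0.0.0/0 (H0) depth=0
  + 26.68.13.233/32 (H1) depth=32
  + 26.68.0.0/18 (H2) depth=18
  + 95.189.0.0/16 (H0) depth=16
  del 95.189.105.0/24 (clear depth 24)
  ? 88.0.0.0  path d0:H0→d1:-→d2:-→d3:-→d4:-→d5:H1  best=H1
  ? 90.132.122.253  path d0:H0→d1:-→d2:-→d3:-→d4:-→d5:H1  best=H1
  ? 26.68.13.233  path d0:H0→d1:-→d2:-→d3:-→d4:-→d5:-→d6:-→d7:-→d8:-→d9:-→d10:-→d11:-→d12:-→d13:-→d14:-→d15:-→d16:-→d17:-→d18:H2→d19:-→d20:-→d21:-→d22:-→d23:-→d24:-→d25:-→d26:-→d27:-→d28:-→d29:-→d30:-→d31:-→d32:H1  best=H1
  + 95.0.0.0/8 (H0) depth=8
  ? 95.189.0.0  path d0:H0→d1:-→d2:-→d3:-→d4:-→d5:H1→d6:-→d7:-→d8:H0→d9:-→d10:-→d11:-→d12:-→d13:-→d14:-→d15:-→d16:H0→d17:-  best=H0

== LOOKUPS ==
["H1","H1","H1","H0"]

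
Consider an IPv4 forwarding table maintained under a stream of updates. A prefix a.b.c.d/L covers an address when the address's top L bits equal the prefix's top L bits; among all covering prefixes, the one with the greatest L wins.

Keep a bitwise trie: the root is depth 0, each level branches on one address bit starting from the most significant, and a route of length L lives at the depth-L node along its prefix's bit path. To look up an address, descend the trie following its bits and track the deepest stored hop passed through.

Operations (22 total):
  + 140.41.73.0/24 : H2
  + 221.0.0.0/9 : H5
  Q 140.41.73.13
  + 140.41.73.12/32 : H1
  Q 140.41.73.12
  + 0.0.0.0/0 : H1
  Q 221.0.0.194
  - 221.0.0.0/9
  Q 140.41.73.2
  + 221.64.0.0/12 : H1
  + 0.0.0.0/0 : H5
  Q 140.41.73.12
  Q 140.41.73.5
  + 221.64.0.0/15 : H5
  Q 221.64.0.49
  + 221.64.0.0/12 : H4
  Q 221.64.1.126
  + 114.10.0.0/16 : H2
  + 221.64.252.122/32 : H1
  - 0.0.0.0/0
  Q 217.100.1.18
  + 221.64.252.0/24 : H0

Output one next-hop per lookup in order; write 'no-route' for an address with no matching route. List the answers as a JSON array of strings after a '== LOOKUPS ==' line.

Process each operation:
  + 140.41.73.0/24 (H2) depth=24
  + 221.0.0.0/9 (H5) depth=9
  Q 140.41.73.13: descend 100011000010100101001001 ; hops seen [H2] ; pick H2
  + 140.41.73.12/32 (H1) depth=32
  Q 140.41.73.12: descend 10001100001010010100100100001100 ; hops seen [H2,H1] ; pick H1
  + 0.0.0.0/0 (H1) depth=0
  Q 221.0.0.194: descend 110111010 ; hops seen [H1,H5] ; pick H5
  del 221.0.0.0/9 (clear depth 9)
  Q 140.41.73.2: descend 1000110000101001010010010000 ; hops seen [H1,H2] ; pick H2
  + 221.64.0.0/12 (H1) depth=12
  + 0.0.0.0/0 (H5) depth=0
  Q 140.41.73.12: descend 10001100001010010100100100001100 ; hops seen [H5,H2,H1] ; pick H1
  Q 140.41.73.5: descend 1000110000101001010010010000 ; hops seen [H5,H2] ; pick H2
  + 221.64.0.0/15 (H5) depth=15
  Q 221.64.0.49: descend 110111010100000 ; hops seen [H5,H1,H5] ; pick H5
  + 221.64.0.0/12 (H4) depth=12
  Q 221.64.1.126: descend 110111010100000 ; hops seen [H5,H4,H5] ; pick H5
  + 114.10.0.0/16 (H2) depth=16
  + 221.64.252.122/32 (H1) depth=32
  del 0.0.0.0/0 (clear depth 0)
  Q 217.100.1.18: descend 11011 ; hops seen [∅] ; pick no-route
  + 221.64.252.0/24 (H0) depth=24

== LOOKUPS ==
["H2","H1","H5","H2","H1","H2","H5","H5","no-route"]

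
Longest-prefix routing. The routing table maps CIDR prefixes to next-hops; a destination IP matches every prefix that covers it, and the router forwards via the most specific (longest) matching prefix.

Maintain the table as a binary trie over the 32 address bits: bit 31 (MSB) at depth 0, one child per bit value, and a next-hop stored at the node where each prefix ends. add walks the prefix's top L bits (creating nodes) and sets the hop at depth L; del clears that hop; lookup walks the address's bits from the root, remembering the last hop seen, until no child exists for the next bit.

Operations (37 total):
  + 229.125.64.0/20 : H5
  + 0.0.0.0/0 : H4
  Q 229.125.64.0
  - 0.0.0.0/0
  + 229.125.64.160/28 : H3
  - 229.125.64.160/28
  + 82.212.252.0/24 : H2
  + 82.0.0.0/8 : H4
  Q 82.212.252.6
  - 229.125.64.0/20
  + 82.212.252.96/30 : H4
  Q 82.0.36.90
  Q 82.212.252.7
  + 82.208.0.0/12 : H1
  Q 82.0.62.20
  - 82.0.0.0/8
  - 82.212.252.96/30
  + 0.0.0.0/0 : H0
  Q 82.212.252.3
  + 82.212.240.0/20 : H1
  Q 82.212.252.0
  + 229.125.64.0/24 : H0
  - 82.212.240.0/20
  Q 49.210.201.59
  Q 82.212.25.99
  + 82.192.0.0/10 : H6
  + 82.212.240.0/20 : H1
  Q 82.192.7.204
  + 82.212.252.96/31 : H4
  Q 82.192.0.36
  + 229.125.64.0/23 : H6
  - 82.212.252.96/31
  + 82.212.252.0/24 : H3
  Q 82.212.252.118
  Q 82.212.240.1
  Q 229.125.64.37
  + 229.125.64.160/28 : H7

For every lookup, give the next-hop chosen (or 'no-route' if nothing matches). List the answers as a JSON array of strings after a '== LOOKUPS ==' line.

Apply in order:
  add 229.125.64.0/20 -> H5 at depth 20
  add 0.0.0.0/0 -> H4 at depth 0
  ? 229.125.64.0  path d0:H4→d1:-→d2:-→d3:-→d4:-→d5:-→d6:-→d7:-→d8:-→d9:-→d10:-→d11:-→d12:-→d13:-→d14:-→d15:-→d16:-→d17:-→d18:-→d19:-→d20:H5  best=H5
  - 0.0.0.0/0 clear@0
  add 229.125.64.160/28 -> H3 at depth 28
  - 229.125.64.160/28 clear@28
  add 82.212.252.0/24 -> H2 at depth 24
  add 82.0.0.0/8 -> H4 at depth 8
  ? 82.212.252.6  path d0:-→d1:-→d2:-→d3:-→d4:-→d5:-→d6:-→d7:-→d8:H4→d9:-→d10:-→d11:-→d12:-→d13:-→d14:-→d15:-→d16:-→d17:-→d18:-→d19:-→d20:-→d21:-→d22:-→d23:-→d24:H2  best=H2
  - 229.125.64.0/20 clear@20
  add 82.212.252.96/30 -> H4 at depth 30
  ? 82.0.36.90  path d0:-→d1:-→d2:-→d3:-→d4:-→d5:-→d6:-→d7:-→d8:H4  best=H4
  ? 82.212.252.7  path d0:-→d1:-→d2:-→d3:-→d4:-→d5:-→d6:-→d7:-→d8:H4→d9:-→d10:-→d11:-→d12:-→d13:-→d14:-→d15:-→d16:-→d17:-→d18:-→d19:-→d20:-→d21:-→d22:-→d23:-→d24:H2→d25:-  best=H2
  add 82.208.0.0/12 -> H1 at depth 12
  ? 82.0.62.20  path d0:-→d1:-→d2:-→d3:-→d4:-→d5:-→d6:-→d7:-→d8:H4  best=H4
  - 82.0.0.0/8 clear@8
  - 82.212.252.96/30 clear@30
  add 0.0.0.0/0 -> H0 at depth 0
  ? 82.212.252.3  path d0:H0→d1:-→d2:-→d3:-→d4:-→d5:-→d6:-→d7:-→d8:-→d9:-→d10:-→d11:-→d12:H1→d13:-→d14:-→d15:-→d16:-→d17:-→d18:-→d19:-→d20:-→d21:-→d22:-→d23:-→d24:H2→d25:-  best=H2
  add 82.212.240.0/20 -> H1 at depth 20
  ? 82.212.252.0  path d0:H0→d1:-→d2:-→d3:-→d4:-→d5:-→d6:-→d7:-→d8:-→d9:-→d10:-→d11:-→d12:H1→d13:-→d14:-→d15:-→d16:-→d17:-→d18:-→d19:-→d20:H1→d21:-→d22:-→d23:-→d24:H2→d25:-  best=H2
  add 229.125.64.0/24 -> H0 at depth 24
  - 82.212.240.0/20 clear@20
  ? 49.210.201.59  path d0:H0→d1:-  best=H0
  ? 82.212.25.99  path d0:H0→d1:-→d2:-→d3:-→d4:-→d5:-→d6:-→d7:-→d8:-→d9:-→d10:-→d11:-→d12:H1→d13:-→d14:-→d15:-→d16:-  best=H1
  add 82.192.0.0/10 -> H6 at depth 10
  add 82.212.240.0/20 -> H1 at depth 20
  ? 82.192.7.204  path d0:H0→d1:-→d2:-→d3:-→d4:-→d5:-→d6:-→d7:-→d8:-→d9:-→d10:H6→d11:-  best=H6
  add 82.212.252.96/31 -> H4 at depth 31
  ? 82.192.0.36  path d0:H0→d1:-→d2:-→d3:-→d4:-→d5:-→d6:-→d7:-→d8:-→d9:-→d10:H6→d11:-  best=H6
  add 229.125.64.0/23 -> H6 at depth 23
  - 82.212.252.96/31 clear@31
  add 82.212.252.0/24 -> H3 at depth 24
  ? 82.212.252.118  path d0:H0→d1:-→d2:-→d3:-→d4:-→d5:-→d6:-→d7:-→d8:-→d9:-→d10:H6→d11:-→d12:H1→d13:-→d14:-→d15:-→d16:-→d17:-→d18:-→d19:-→d20:H1→d21:-→d22:-→d23:-→d24:H3→d25:-→d26:-→d27:-  best=H3
  ? 82.212.240.1  path d0:H0→d1:-→d2:-→d3:-→d4:-→d5:-→d6:-→d7:-→d8:-→d9:-→d10:H6→d11:-→d12:H1→d13:-→d14:-→d15:-→d16:-→d17:-→d18:-→d19:-→d20:H1  best=H1
  ? 229.125.64.37  path d0:H0→d1:-→d2:-→d3:-→d4:-→d5:-→d6:-→d7:-→d8:-→d9:-→d10:-→d11:-→d12:-→d13:-→d14:-→d15:-→d16:-→d17:-→d18:-→d19:-→d20:-→d21:-→d22:-→d23:H6→d24:H0  best=H0
  add 229.125.64.160/28 -> H7 at depth 28

== LOOKUPS ==
["H5","H2","H4","H2","H4","H2","H2","H0","H1","H6","H6","H3","H1","H0"]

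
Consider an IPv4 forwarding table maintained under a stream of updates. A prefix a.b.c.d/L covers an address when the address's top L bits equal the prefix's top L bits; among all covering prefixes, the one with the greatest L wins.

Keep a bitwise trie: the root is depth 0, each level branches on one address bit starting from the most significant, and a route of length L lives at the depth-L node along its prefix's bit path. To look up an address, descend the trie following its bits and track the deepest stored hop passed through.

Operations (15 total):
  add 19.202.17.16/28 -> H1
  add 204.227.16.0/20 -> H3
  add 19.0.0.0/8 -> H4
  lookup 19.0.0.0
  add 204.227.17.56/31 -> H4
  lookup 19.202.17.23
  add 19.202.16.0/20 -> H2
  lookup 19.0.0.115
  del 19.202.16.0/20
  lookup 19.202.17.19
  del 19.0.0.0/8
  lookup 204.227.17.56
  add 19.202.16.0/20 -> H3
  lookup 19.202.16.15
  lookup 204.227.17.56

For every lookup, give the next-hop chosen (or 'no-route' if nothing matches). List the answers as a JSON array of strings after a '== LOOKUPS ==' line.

Apply in order:
  + 19.202.17.16/28 (H1) depth=28
  + 204.227.16.0/20 (H3) depth=20
  + 19.0.0.0/8 (H4) depth=8
  lookup 19.0.0.0: bits 00010011 walk d0:-→d1:-→d2:-→d3:-→d4:-→d5:-→d6:-→d7:-→d8:H4 -> H4
  + 204.227.17.56/31 (H4) depth=31
  lookup 19.202.17.23: bits 0001001111001010000100010001 walk d0:-→d1:-→d2:-→d3:-→d4:-→d5:-→d6:-→d7:-→d8:H4→d9:-→d10:-→d11:-→d12:-→d13:-→d14:-→d15:-→d16:-→d17:-→d18:-→d19:-→d20:-→d21:-→d22:-→d23:-→d24:-→d25:-→d26:-→d27:-→d28:H1 -> H1
  + 19.202.16.0/20 (H2) depth=20
  lookup 19.0.0.115: bits 00010011 walk d0:-→d1:-→d2:-→d3:-→d4:-→d5:-→d6:-→d7:-→d8:H4 -> H4
  del 19.202.16.0/20 (clear depth 20)
  lookup 19.202.17.19: bits 0001001111001010000100010001 walk d0:-→d1:-→d2:-→d3:-→d4:-→d5:-→d6:-→d7:-→d8:H4→d9:-→d10:-→d11:-→d12:-→d13:-→d14:-→d15:-→d16:-→d17:-→d18:-→d19:-→d20:-→d21:-→d22:-→d23:-→d24:-→d25:-→d26:-→d27:-→d28:H1 -> H1
  del 19.0.0.0/8 (clear depth 8)
  lookup 204.227.17.56: bits 1100110011100011000100010011100 walk d0:-→d1:-→d2:-→d3:-→d4:-→d5:-→d6:-→d7:-→d8:-→d9:-→d10:-→d11:-→d12:-→d13:-→d14:-→d15:-→d16:-→d17:-→d18:-→d19:-→d20:H3→d21:-→d22:-→d23:-→d24:-→d25:-→d26:-→d27:-→d28:-→d29:-→d30:-→d31:H4 -> H4
  + 19.202.16.0/20 (H3) depth=20
  lookup 19.202.16.15: bits 00010011110010100001000 walk d0:-→d1:-→d2:-→d3:-→d4:-→d5:-→d6:-→d7:-→d8:-→d9:-→d10:-→d11:-→d12:-→d13:-→d14:-→d15:-→d16:-→d17:-→d18:-→d19:-→d20:H3→d21:-→d22:-→d23:- -> H3
  lookup 204.227.17.56: bits 1100110011100011000100010011100 walk d0:-→d1:-→d2:-→d3:-→d4:-→d5:-→d6:-→d7:-→d8:-→d9:-→d10:-→d11:-→d12:-→d13:-→d14:-→d15:-→d16:-→d17:-→d18:-→d19:-→d20:H3→d21:-→d22:-→d23:-→d24:-→d25:-→d26:-→d27:-→d28:-→d29:-→d30:-→d31:H4 -> H4

== LOOKUPS ==
["H4","H1","H4","H1","H4","H3","H4"]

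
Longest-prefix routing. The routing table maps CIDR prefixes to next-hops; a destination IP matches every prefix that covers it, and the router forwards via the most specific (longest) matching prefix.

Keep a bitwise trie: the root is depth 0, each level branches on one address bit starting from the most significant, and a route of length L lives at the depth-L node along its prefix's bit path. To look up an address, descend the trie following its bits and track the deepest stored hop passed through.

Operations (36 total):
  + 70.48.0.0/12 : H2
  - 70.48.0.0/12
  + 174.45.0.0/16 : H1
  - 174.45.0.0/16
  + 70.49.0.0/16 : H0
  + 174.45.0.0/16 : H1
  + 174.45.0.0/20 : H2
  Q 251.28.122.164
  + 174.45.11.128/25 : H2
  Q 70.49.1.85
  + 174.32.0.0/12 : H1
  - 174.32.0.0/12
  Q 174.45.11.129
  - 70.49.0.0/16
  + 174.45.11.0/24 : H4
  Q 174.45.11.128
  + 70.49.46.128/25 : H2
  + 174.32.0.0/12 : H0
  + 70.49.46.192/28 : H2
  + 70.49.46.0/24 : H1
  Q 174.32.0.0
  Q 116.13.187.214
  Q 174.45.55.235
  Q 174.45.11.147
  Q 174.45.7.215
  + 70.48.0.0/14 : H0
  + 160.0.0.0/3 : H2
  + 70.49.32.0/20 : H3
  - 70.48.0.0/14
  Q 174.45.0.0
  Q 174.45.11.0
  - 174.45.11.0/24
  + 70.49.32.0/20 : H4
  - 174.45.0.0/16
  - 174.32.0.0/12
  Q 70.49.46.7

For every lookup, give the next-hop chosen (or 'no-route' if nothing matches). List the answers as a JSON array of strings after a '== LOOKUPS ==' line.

Process each operation:
  add 70.48.0.0/12 -> H2 at depth 12
  del 70.48.0.0/12 (clear depth 12)
  add 174.45.0.0/16 -> H1 at depth 16
  del 174.45.0.0/16 (clear depth 16)
  add 70.49.0.0/16 -> H0 at depth 16
  add 174.45.0.0/16 -> H1 at depth 16
  add 174.45.0.0/20 -> H2 at depth 20
  ? 251.28.122.164  path d0:-→d1:-  best=no-route
  add 174.45.11.128/25 -> H2 at depth 25
  ? 70.49.1.85  path d0:-→d1:-→d2:-→d3:-→d4:-→d5:-→d6:-→d7:-→d8:-→d9:-→d10:-→d11:-→d12:-→d13:-→d14:-→d15:-→d16:H0  best=H0
  add 174.32.0.0/12 -> H1 at depth 12
  del 174.32.0.0/12 (clear depth 12)
  ? 174.45.11.129  path d0:-→d1:-→d2:-→d3:-→d4:-→d5:-→d6:-→d7:-→d8:-→d9:-→d10:-→d11:-→d12:-→d13:-→d14:-→d15:-→d16:H1→d17:-→d18:-→d19:-→d20:H2→d21:-→d22:-→d23:-→d24:-→d25:H2  best=H2
  del 70.49.0.0/16 (clear depth 16)
  add 174.45.11.0/24 -> H4 at depth 24
  ? 174.45.11.128  path d0:-→d1:-→d2:-→d3:-→d4:-→d5:-→d6:-→d7:-→d8:-→d9:-→d10:-→d11:-→d12:-→d13:-→d14:-→d15:-→d16:H1→d17:-→d18:-→d19:-→d20:H2→d21:-→d22:-→d23:-→d24:H4→d25:H2  best=H2
  add 70.49.46.128/25 -> H2 at depth 25
  add 174.32.0.0/12 -> H0 at depth 12
  add 70.49.46.192/28 -> H2 at depth 28
  add 70.49.46.0/24 -> H1 at depth 24
  ? 174.32.0.0  path d0:-→d1:-→d2:-→d3:-→d4:-→d5:-→d6:-→d7:-→d8:-→d9:-→d10:-→d11:-→d12:H0  best=H0
  ? 116.13.187.214  path d0:-→d1:-→d2:-  best=no-route
  ? 174.45.55.235  path d0:-→d1:-→d2:-→d3:-→d4:-→d5:-→d6:-→d7:-→d8:-→d9:-→d10:-→d11:-→d12:H0→d13:-→d14:-→d15:-→d16:H1→d17:-→d18:-  best=H1
  ? 174.45.11.147  path d0:-→d1:-→d2:-→d3:-→d4:-→d5:-→d6:-→d7:-→d8:-→d9:-→d10:-→d11:-→d12:H0→d13:-→d14:-→d15:-→d16:H1→d17:-→d18:-→d19:-→d20:H2→d21:-→d22:-→d23:-→d24:H4→d25:H2  best=H2
  ? 174.45.7.215  path d0:-→d1:-→d2:-→d3:-→d4:-→d5:-→d6:-→d7:-→d8:-→d9:-→d10:-→d11:-→d12:H0→d13:-→d14:-→d15:-→d16:H1→d17:-→d18:-→d19:-→d20:H2  best=H2
  add 70.48.0.0/14 -> H0 at depth 14
  add 160.0.0.0/3 -> H2 at depth 3
  add 70.49.32.0/20 -> H3 at depth 20
  del 70.48.0.0/14 (clear depth 14)
  ? 174.45.0.0  path d0:-→d1:-→d2:-→d3:H2→d4:-→d5:-→d6:-→d7:-→d8:-→d9:-→d10:-→d11:-→d12:H0→d13:-→d14:-→d15:-→d16:H1→d17:-→d18:-→d19:-→d20:H2  best=H2
  ? 174.45.11.0  path d0:-→d1:-→d2:-→d3:H2→d4:-→d5:-→d6:-→d7:-→d8:-→d9:-→d10:-→d11:-→d12:H0→d13:-→d14:-→d15:-→d16:H1→d17:-→d18:-→d19:-→d20:H2→d21:-→d22:-→d23:-→d24:H4  best=H4
  del 174.45.11.0/24 (clear depth 24)
  add 70.49.32.0/20 -> H4 at depth 20
  del 174.45.0.0/16 (clear depth 16)
  del 174.32.0.0/12 (clear depth 12)
  ? 70.49.46.7  path d0:-→d1:-→d2:-→d3:-→d4:-→d5:-→d6:-→d7:-→d8:-→d9:-→d10:-→d11:-→d12:-→d13:-→d14:-→d15:-→d16:-→d17:-→d18:-→d19:-→d20:H4→d21:-→d22:-→d23:-→d24:H1  best=H1

== LOOKUPS ==
["no-route","H0","H2","H2","H0","no-route","H1","H2","H2","H2","H4","H1"]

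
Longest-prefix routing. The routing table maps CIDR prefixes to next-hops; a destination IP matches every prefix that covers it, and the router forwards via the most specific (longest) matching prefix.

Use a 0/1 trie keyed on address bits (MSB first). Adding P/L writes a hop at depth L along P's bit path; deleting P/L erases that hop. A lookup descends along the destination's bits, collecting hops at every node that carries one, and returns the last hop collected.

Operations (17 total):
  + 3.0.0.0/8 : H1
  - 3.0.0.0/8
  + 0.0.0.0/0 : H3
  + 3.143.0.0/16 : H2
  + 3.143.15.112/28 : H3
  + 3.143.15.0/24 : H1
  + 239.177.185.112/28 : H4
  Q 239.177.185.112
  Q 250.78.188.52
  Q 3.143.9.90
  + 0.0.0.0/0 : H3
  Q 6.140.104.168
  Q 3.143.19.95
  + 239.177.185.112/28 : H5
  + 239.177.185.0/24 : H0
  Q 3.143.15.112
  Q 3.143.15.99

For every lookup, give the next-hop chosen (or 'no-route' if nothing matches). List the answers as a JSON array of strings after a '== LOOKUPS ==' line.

Apply in order:
  + 3.0.0.0/8 (H1) depth=8
  del 3.0.0.0/8 (clear depth 8)
  + 0.0.0.0/0 (H3) depth=0
  + 3.143.0.0/16 (H2) depth=16
  + 3.143.15.112/28 (H3) depth=28
  + 3.143.15.0/24 (H1) depth=24
  + 239.177.185.112/28 (H4) depth=28
  lookup 239.177.185.112: bits 1110111110110001101110010111 walk d0:H3→d1:-→d2:-→d3:-→d4:-→d5:-→d6:-→d7:-→d8:-→d9:-→d10:-→d11:-→d12:-→d13:-→d14:-→d15:-→d16:-→d17:-→d18:-→d19:-→d20:-→d21:-→d22:-→d23:-→d24:-→d25:-→d26:-→d27:-→d28:H4 -> H4
  lookup 250.78.188.52: bits 111 walk d0:H3→d1:-→d2:-→d3:- -> H3
  lookup 3.143.9.90: bits 000000111000111100001 walk d0:H3→d1:-→d2:-→d3:-→d4:-→d5:-→d6:-→d7:-→d8:-→d9:-→d10:-→d11:-→d12:-→d13:-→d14:-→d15:-→d16:H2→d17:-→d18:-→d19:-→d20:-→d21:- -> H2
  + 0.0.0.0/0 (H3) depth=0
  lookup 6.140.104.168: bits 00000 walk d0:H3→d1:-→d2:-→d3:-→d4:-→d5:- -> H3
  lookup 3.143.19.95: bits 0000001110001111000 walk d0:H3→d1:-→d2:-→d3:-→d4:-→d5:-→d6:-→d7:-→d8:-→d9:-→d10:-→d11:-→d12:-→d13:-→d14:-→d15:-→d16:H2→d17:-→d18:-→d19:- -> H2
  + 239.177.185.112/28 (H5) depth=28
  + 239.177.185.0/24 (H0) depth=24
  lookup 3.143.15.112: bits 0000001110001111000011110111 walk d0:H3→d1:-→d2:-→d3:-→d4:-→d5:-→d6:-→d7:-→d8:-→d9:-→d10:-→d11:-→d12:-→d13:-→d14:-→d15:-→d16:H2→d17:-→d18:-→d19:-→d20:-→d21:-→d22:-→d23:-→d24:H1→d25:-→d26:-→d27:-→d28:H3 -> H3
  lookup 3.143.15.99: bits 000000111000111100001111011 walk d0:H3→d1:-→d2:-→d3:-→d4:-→d5:-→d6:-→d7:-→d8:-→d9:-→d10:-→d11:-→d12:-→d13:-→d14:-→d15:-→d16:H2→d17:-→d18:-→d19:-→d20:-→d21:-→d22:-→d23:-→d24:H1→d25:-→d26:-→d27:- -> H1

== LOOKUPS ==
["H4","H3","H2","H3","H2","H3","H1"]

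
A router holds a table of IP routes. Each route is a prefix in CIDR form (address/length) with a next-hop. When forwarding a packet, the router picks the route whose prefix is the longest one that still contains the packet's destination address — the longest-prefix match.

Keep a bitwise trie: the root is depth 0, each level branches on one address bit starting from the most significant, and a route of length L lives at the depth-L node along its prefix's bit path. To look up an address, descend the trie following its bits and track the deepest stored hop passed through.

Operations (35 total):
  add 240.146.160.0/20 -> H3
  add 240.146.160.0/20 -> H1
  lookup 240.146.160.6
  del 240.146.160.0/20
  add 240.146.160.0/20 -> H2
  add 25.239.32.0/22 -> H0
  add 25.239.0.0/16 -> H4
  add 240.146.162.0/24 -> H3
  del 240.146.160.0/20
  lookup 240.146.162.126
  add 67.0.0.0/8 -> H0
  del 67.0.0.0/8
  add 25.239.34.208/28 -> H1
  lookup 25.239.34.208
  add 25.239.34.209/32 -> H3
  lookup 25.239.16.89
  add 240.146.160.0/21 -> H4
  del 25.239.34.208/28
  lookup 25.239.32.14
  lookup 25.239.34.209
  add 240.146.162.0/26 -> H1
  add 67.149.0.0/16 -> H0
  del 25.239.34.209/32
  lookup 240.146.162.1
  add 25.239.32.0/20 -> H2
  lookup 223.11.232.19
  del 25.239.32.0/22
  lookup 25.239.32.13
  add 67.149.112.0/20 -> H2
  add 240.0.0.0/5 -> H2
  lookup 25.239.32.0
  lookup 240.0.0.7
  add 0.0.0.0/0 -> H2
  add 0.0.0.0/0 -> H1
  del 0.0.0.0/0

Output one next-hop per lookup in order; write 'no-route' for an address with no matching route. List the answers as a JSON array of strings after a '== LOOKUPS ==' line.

Trace:
  + 240.146.160.0/20 (H3) depth=20
  + 240.146.160.0/20 (H1) depth=20
  lookup 240.146.160.6: bits 11110000100100101010 walk d0:-→d1:-→d2:-→d3:-→d4:-→d5:-→d6:-→d7:-→d8:-→d9:-→d10:-→d11:-→d12:-→d13:-→d14:-→d15:-→d16:-→d17:-→d18:-→d19:-→d20:H1 -> H1
  - 240.146.160.0/20 clear@20
  + 240.146.160.0/20 (H2) depth=20
  + 25.239.32.0/22 (H0) depth=22
  + 25.239.0.0/16 (H4) depth=16
  + 240.146.162.0/24 (H3) depth=24
  - 240.146.160.0/20 clear@20
  lookup 240.146.162.126: bits 111100001001001010100010 walk d0:-→d1:-→d2:-→d3:-→d4:-→d5:-→d6:-→d7:-→d8:-→d9:-→d10:-→d11:-→d12:-→d13:-→d14:-→d15:-→d16:-→d17:-→d18:-→d19:-→d20:-→d21:-→d22:-→d23:-→d24:H3 -> H3
  + 67.0.0.0/8 (H0) depth=8
  - 67.0.0.0/8 clear@8
  + 25.239.34.208/28 (H1) depth=28
  lookup 25.239.34.208: bits 0001100111101111001000101101 walk d0:-→d1:-→d2:-→d3:-→d4:-→d5:-→d6:-→d7:-→d8:-→d9:-→d10:-→d11:-→d12:-→d13:-→d14:-→d15:-→d16:H4→d17:-→d18:-→d19:-→d20:-→d21:-→d22:H0→d23:-→d24:-→d25:-→d26:-→d27:-→d28:H1 -> H1
  + 25.239.34.209/32 (H3) depth=32
  lookup 25.239.16.89: bits 000110011110111100 walk d0:-→d1:-→d2:-→d3:-→d4:-→d5:-→d6:-→d7:-→d8:-→d9:-→d10:-→d11:-→d12:-→d13:-→d14:-→d15:-→d16:H4→d17:-→d18:- -> H4
  + 240.146.160.0/21 (H4) depth=21
  - 25.239.34.208/28 clear@28
  lookup 25.239.32.14: bits 0001100111101111001000 walk d0:-→d1:-→d2:-→d3:-→d4:-→d5:-→d6:-→d7:-→d8:-→d9:-→d10:-→d11:-→d12:-→d13:-→d14:-→d15:-→d16:H4→d17:-→d18:-→d19:-→d20:-→d21:-→d22:H0 -> H0
  lookup 25.239.34.209: bits 00011001111011110010001011010001 walk d0:-→d1:-→d2:-→d3:-→d4:-→d5:-→d6:-→d7:-→d8:-→d9:-→d10:-→d11:-→d12:-→d13:-→d14:-→d15:-→d16:H4→d17:-→d18:-→d19:-→d20:-→d21:-→d22:H0→d23:-→d24:-→d25:-→d26:-→d27:-→d28:-→d29:-→d30:-→d31:-→d32:H3 -> H3
  + 240.146.162.0/26 (H1) depth=26
  + 67.149.0.0/16 (H0) depth=16
  - 25.239.34.209/32 clear@32
  lookup 240.146.162.1: bits 11110000100100101010001000 walk d0:-→d1:-→d2:-→d3:-→d4:-→d5:-→d6:-→d7:-→d8:-→d9:-→d10:-→d11:-→d12:-→d13:-→d14:-→d15:-→d16:-→d17:-→d18:-→d19:-→d20:-→d21:H4→d22:-→d23:-→d24:H3→d25:-→d26:H1 -> H1
  + 25.239.32.0/20 (H2) depth=20
  lookup 223.11.232.19: bits 11 walk d0:-→d1:-→d2:- -> no-route
  - 25.239.32.0/22 clear@22
  lookup 25.239.32.13: bits 0001100111101111001000 walk d0:-→d1:-→d2:-→d3:-→d4:-→d5:-→d6:-→d7:-→d8:-→d9:-→d10:-→d11:-→d12:-→d13:-→d14:-→d15:-→d16:H4→d17:-→d18:-→d19:-→d20:H2→d21:-→d22:- -> H2
  + 67.149.112.0/20 (H2) depth=20
  + 240.0.0.0/5 (H2) depth=5
  lookup 25.239.32.0: bits 0001100111101111001000 walk d0:-→d1:-→d2:-→d3:-→d4:-→d5:-→d6:-→d7:-→d8:-→d9:-→d10:-→d11:-→d12:-→d13:-→d14:-→d15:-→d16:H4→d17:-→d18:-→d19:-→d20:H2→d21:-→d22:- -> H2
  lookup 240.0.0.7: bits 11110000 walk d0:-→d1:-→d2:-→d3:-→d4:-→d5:H2→d6:-→d7:-→d8:- -> H2
  + 0.0.0.0/0 (H2) depth=0
  + 0.0.0.0/0 (H1) depth=0
  - 0.0.0.0/0 clear@0

== LOOKUPS ==
["H1","H3","H1","H4","H0","H3","H1","no-route","H2","H2","H2"]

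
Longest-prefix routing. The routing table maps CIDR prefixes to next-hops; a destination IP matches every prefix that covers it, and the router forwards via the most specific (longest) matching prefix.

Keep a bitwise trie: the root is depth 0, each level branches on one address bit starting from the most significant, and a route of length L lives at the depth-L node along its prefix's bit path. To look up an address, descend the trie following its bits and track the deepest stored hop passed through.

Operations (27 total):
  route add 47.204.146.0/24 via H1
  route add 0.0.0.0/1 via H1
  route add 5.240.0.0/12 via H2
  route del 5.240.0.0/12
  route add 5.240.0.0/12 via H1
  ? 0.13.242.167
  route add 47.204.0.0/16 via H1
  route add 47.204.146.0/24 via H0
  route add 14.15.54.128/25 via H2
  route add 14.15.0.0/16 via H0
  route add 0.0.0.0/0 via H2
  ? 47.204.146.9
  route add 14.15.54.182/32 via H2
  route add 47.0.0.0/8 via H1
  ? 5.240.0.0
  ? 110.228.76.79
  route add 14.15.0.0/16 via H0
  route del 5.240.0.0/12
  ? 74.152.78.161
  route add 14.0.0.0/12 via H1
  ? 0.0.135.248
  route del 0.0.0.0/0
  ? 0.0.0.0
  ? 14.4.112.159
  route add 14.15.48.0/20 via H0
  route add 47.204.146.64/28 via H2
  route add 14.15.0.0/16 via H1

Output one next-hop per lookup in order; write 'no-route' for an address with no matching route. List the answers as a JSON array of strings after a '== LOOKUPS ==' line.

Trace:
  add 47.204.146.0/24 -> H1 at depth 24
  add 0.0.0.0/1 -> H1 at depth 1
  add 5.240.0.0/12 -> H2 at depth 12
  - 5.240.0.0/12 clear@12
  add 5.240.0.0/12 -> H1 at depth 12
  Q 0.13.242.167: descend 00000 ; hops seen [H1] ; pick H1
  add 47.204.0.0/16 -> H1 at depth 16
  add 47.204.146.0/24 -> H0 at depth 24
  add 14.15.54.128/25 -> H2 at depth 25
  add 14.15.0.0/16 -> H0 at depth 16
  add 0.0.0.0/0 -> H2 at depth 0
  Q 47.204.146.9: descend 001011111100110010010010 ; hops seen [H2,H1,H1,H0] ; pick H0
  add 14.15.54.182/32 -> H2 at depth 32
  add 47.0.0.0/8 -> H1 at depth 8
  Q 5.240.0.0: descend 000001011111 ; hops seen [H2,H1,H1] ; pick H1
  Q 110.228.76.79: descend 0 ; hops seen [H2,H1] ; pick H1
  add 14.15.0.0/16 -> H0 at depth 16
  - 5.240.0.0/12 clear@12
  Q 74.152.78.161: descend 0 ; hops seen [H2,H1] ; pick H1
  add 14.0.0.0/12 -> H1 at depth 12
  Q 0.0.135.248: descend 00000 ; hops seen [H2,H1] ; pick H1
  - 0.0.0.0/0 clear@0
  Q 0.0.0.0: descend 00000 ; hops seen [H1] ; pick H1
  Q 14.4.112.159: descend 000011100000 ; hops seen [H1,H1] ; pick H1
  add 14.15.48.0/20 -> H0 at depth 20
  add 47.204.146.64/28 -> H2 at depth 28
  add 14.15.0.0/16 -> H1 at depth 16

== LOOKUPS ==
["H1","H0","H1","H1","H1","H1","H1","H1"]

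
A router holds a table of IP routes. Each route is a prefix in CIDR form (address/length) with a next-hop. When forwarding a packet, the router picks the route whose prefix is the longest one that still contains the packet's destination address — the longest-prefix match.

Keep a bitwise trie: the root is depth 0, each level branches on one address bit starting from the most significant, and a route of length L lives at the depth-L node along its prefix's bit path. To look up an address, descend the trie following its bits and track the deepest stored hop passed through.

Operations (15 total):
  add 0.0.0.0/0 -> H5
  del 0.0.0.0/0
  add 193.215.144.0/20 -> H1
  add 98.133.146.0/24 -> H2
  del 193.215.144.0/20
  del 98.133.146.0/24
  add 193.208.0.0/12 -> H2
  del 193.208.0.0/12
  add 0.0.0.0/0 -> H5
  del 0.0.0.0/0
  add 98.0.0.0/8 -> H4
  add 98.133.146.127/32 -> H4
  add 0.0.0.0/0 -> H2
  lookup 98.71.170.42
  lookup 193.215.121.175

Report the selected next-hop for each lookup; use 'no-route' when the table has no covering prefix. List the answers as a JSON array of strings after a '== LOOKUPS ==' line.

Process each operation:
  add 0.0.0.0/0 -> H5 at depth 0
  del 0.0.0.0/0 (clear depth 0)
  add 193.215.144.0/20 -> H1 at depth 20
  add 98.133.146.0/24 -> H2 at depth 24
  del 193.215.144.0/20 (clear depth 20)
  del 98.133.146.0/24 (clear depth 24)
  add 193.208.0.0/12 -> H2 at depth 12
  del 193.208.0.0/12 (clear depth 12)
  add 0.0.0.0/0 -> H5 at depth 0
  del 0.0.0.0/0 (clear depth 0)
  add 98.0.0.0/8 -> H4 at depth 8
  add 98.133.146.127/32 -> H4 at depth 32
  add 0.0.0.0/0 -> H2 at depth 0
  lookup 98.71.170.42: bits 01100010 walk d0:H2→d1:-→d2:-→d3:-→d4:-→d5:-→d6:-→d7:-→d8:H4 -> H4
  lookup 193.215.121.175: bits 1100000111010111 walk d0:H2→d1:-→d2:-→d3:-→d4:-→d5:-→d6:-→d7:-→d8:-→d9:-→d10:-→d11:-→d12:-→d13:-→d14:-→d15:-→d16:- -> H2

== LOOKUPS ==
["H4","H2"]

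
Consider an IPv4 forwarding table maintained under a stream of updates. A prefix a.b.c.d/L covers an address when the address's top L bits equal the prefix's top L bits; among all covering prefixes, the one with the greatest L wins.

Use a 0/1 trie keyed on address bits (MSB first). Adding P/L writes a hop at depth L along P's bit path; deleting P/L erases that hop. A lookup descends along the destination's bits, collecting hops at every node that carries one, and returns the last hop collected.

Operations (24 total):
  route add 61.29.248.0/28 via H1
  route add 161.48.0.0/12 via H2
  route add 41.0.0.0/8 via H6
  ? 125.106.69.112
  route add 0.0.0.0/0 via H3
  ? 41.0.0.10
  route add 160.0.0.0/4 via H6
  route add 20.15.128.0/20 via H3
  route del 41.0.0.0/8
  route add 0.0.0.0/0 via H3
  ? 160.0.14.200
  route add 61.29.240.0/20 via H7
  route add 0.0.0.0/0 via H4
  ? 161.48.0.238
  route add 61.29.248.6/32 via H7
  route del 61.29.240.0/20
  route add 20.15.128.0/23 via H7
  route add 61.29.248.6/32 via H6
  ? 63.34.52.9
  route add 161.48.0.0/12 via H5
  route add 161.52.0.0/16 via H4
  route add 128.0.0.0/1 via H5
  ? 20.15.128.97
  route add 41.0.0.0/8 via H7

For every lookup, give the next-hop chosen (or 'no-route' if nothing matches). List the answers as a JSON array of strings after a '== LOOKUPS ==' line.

Process each operation:
  + 61.29.248.0/28 (H1) depth=28
  + 161.48.0.0/12 (H2) depth=12
  + 41.0.0.0/8 (H6) depth=8
  ? 125.106.69.112  path d0:-→d1:-  best=no-route
  + 0.0.0.0/0 (H3) depth=0
  ? 41.0.0.10  path d0:H3→d1:-→d2:-→d3:-→d4:-→d5:-→d6:-→d7:-→d8:H6  best=H6
  + 160.0.0.0/4 (H6) depth=4
  + 20.15.128.0/20 (H3) depth=20
  - 41.0.0.0/8 clear@8
  + 0.0.0.0/0 (H3) depth=0
  ? 160.0.14.200  path d0:H3→d1:-→d2:-→d3:-→d4:H6→d5:-→d6:-→d7:-  best=H6
  + 61.29.240.0/20 (H7) depth=20
  + 0.0.0.0/0 (H4) depth=0
  ? 161.48.0.238  path d0:H4→d1:-→d2:-→d3:-→d4:H6→d5:-→d6:-→d7:-→d8:-→d9:-→d10:-→d11:-→d12:H2  best=H2
  + 61.29.248.6/32 (H7) depth=32
  - 61.29.240.0/20 clear@20
  + 20.15.128.0/23 (H7) depth=23
  + 61.29.248.6/32 (H6) depth=32
  ? 63.34.52.9  path d0:H4→d1:-→d2:-→d3:-→d4:-→d5:-→d6:-  best=H4
  + 161.48.0.0/12 (H5) depth=12
  + 161.52.0.0/16 (H4) depth=16
  + 128.0.0.0/1 (H5) depth=1
  ? 20.15.128.97  path d0:H4→d1:-→d2:-→d3:-→d4:-→d5:-→d6:-→d7:-→d8:-→d9:-→d10:-→d11:-→d12:-→d13:-→d14:-→d15:-→d16:-→d17:-→d18:-→d19:-→d20:H3→d21:-→d22:-→d23:H7  best=H7
  + 41.0.0.0/8 (H7) depth=8

== LOOKUPS ==
["no-route","H6","H6","H2","H4","H7"]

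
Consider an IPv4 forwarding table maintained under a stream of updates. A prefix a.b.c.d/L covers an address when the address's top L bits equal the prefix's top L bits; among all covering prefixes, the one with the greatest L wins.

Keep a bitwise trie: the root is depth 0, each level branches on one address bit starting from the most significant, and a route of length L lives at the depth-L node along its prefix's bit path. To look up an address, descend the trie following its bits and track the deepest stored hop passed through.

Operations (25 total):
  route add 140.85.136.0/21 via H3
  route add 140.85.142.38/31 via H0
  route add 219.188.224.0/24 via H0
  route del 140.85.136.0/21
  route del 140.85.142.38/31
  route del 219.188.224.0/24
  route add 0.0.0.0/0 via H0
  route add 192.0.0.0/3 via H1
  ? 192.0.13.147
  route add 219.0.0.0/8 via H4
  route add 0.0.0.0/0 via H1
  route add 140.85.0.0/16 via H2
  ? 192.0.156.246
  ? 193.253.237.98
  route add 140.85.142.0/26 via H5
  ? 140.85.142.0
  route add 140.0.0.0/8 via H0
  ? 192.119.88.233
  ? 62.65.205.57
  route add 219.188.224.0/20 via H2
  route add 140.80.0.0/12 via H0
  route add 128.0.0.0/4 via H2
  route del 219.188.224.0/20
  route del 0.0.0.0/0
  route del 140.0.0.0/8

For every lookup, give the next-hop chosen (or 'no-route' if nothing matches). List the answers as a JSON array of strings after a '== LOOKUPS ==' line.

Trace:
  + 140.85.136.0/21 (H3) depth=21
  + 140.85.142.38/31 (H0) depth=31
  + 219.188.224.0/24 (H0) depth=24
  del 140.85.136.0/21 (clear depth 21)
  del 140.85.142.38/31 (clear depth 31)
  del 219.188.224.0/24 (clear depth 24)
  + 0.0.0.0/0 (H0) depth=0
  + 192.0.0.0/3 (H1) depth=3
  Q 192.0.13.147: descend 110 ; hops seen [H0,H1] ; pick H1
  + 219.0.0.0/8 (H4) depth=8
  + 0.0.0.0/0 (H1) depth=0
  + 140.85.0.0/16 (H2) depth=16
  Q 192.0.156.246: descend 110 ; hops seen [H1,H1] ; pick H1
  Q 193.253.237.98: descend 110 ; hops seen [H1,H1] ; pick H1
  + 140.85.142.0/26 (H5) depth=26
  Q 140.85.142.0: descend 10001100010101011000111000 ; hops seen [H1,H2,H5] ; pick H5
  + 140.0.0.0/8 (H0) depth=8
  Q 192.119.88.233: descend 110 ; hops seen [H1,H1] ; pick H1
  Q 62.65.205.57: descend ε ; hops seen [H1] ; pick H1
  + 219.188.224.0/20 (H2) depth=20
  + 140.80.0.0/12 (H0) depth=12
  + 128.0.0.0/4 (H2) depth=4
  del 219.188.224.0/20 (clear depth 20)
  del 0.0.0.0/0 (clear depth 0)
  del 140.0.0.0/8 (clear depth 8)

== LOOKUPS ==
["H1","H1","H1","H5","H1","H1"]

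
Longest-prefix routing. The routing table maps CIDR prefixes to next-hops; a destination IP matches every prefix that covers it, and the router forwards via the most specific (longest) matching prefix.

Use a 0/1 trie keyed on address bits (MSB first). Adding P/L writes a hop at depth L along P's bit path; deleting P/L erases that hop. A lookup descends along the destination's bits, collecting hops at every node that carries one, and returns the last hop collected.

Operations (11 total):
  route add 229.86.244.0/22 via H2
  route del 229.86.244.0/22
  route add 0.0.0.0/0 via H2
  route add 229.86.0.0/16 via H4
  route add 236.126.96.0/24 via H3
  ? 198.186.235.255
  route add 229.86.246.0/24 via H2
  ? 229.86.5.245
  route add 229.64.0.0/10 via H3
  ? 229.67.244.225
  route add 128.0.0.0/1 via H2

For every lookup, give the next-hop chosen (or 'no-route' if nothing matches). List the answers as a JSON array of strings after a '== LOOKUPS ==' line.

Process each operation:
  + 229.86.244.0/22 (H2) depth=22
  - 229.86.244.0/22 clear@22
  + 0.0.0.0/0 (H2) depth=0
  + 229.86.0.0/16 (H4) depth=16
  + 236.126.96.0/24 (H3) depth=24
  Q 198.186.235.255: descend 11 ; hops seen [H2] ; pick H2
  + 229.86.246.0/24 (H2) depth=24
  Q 229.86.5.245: descend 1110010101010110 ; hops seen [H2,H4] ; pick H4
  + 229.64.0.0/10 (H3) depth=10
  Q 229.67.244.225: descend 11100101010 ; hops seen [H2,H3] ; pick H3
  + 128.0.0.0/1 (H2) depth=1

== LOOKUPS ==
["H2","H4","H3"]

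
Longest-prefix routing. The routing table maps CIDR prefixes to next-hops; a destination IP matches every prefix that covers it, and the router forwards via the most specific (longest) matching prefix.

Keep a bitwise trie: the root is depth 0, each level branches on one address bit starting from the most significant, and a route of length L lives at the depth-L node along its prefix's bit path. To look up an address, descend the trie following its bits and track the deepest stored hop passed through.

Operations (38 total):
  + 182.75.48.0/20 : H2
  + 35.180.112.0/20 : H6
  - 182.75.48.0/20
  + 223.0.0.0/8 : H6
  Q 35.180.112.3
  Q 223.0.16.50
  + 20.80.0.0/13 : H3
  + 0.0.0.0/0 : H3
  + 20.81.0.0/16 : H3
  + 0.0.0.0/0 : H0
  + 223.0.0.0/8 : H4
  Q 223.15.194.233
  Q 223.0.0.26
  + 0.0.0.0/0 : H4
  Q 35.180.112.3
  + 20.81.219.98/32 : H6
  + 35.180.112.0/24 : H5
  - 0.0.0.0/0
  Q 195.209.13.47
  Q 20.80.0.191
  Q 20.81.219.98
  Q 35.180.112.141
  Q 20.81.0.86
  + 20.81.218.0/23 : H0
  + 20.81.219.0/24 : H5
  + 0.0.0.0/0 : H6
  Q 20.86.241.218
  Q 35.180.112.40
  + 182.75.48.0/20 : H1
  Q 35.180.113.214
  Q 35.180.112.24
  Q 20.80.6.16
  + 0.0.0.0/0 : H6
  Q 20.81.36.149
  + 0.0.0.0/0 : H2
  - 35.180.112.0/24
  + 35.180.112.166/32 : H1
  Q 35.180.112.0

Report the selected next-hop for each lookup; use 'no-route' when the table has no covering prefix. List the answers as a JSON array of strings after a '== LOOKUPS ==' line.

Apply in order:
  + 182.75.48.0/20 (H2) depth=20
  + 35.180.112.0/20 (H6) depth=20
  del 182.75.48.0/20 (clear depth 20)
  + 223.0.0.0/8 (H6) depth=8
  Q 35.180.112.3: descend 00100011101101000111 ; hops seen [H6] ; pick H6
  Q 223.0.16.50: descend 11011111 ; hops seen [H6] ; pick H6
  + 20.80.0.0/13 (H3) depth=13
  + 0.0.0.0/0 (H3) depth=0
  + 20.81.0.0/16 (H3) depth=16
  + 0.0.0.0/0 (H0) depth=0
  + 223.0.0.0/8 (H4) depth=8
  Q 223.15.194.233: descend 11011111 ; hops seen [H0,H4] ; pick H4
  Q 223.0.0.26: descend 11011111 ; hops seen [H0,H4] ; pick H4
  + 0.0.0.0/0 (H4) depth=0
  Q 35.180.112.3: descend 00100011101101000111 ; hops seen [H4,H6] ; pick H6
  + 20.81.219.98/32 (H6) depth=32
  + 35.180.112.0/24 (H5) depth=24
  del 0.0.0.0/0 (clear depth 0)
  Q 195.209.13.47: descend 110 ; hops seen [∅] ; pick no-route
  Q 20.80.0.191: descend 000101000101000 ; hops seen [H3] ; pick H3
  Q 20.81.219.98: descend 00010100010100011101101101100010 ; hops seen [H3,H3,H6] ; pick H6
  Q 35.180.112.141: descend 001000111011010001110000 ; hops seen [H6,H5] ; pick H5
  Q 20.81.0.86: descend 0001010001010001 ; hops seen [H3,H3] ; pick H3
  + 20.81.218.0/23 (H0) depth=23
  + 20.81.219.0/24 (H5) depth=24
  + 0.0.0.0/0 (H6) depth=0
  Q 20.86.241.218: descend 0001010001010 ; hops seen [H6,H3] ; pick H3
  Q 35.180.112.40: descend 001000111011010001110000 ; hops seen [H6,H6,H5] ; pick H5
  + 182.75.48.0/20 (H1) depth=20
  Q 35.180.113.214: descend 00100011101101000111000 ; hops seen [H6,H6] ; pick H6
  Q 35.180.112.24: descend 001000111011010001110000 ; hops seen [H6,H6,H5] ; pick H5
  Q 20.80.6.16: descend 000101000101000 ; hops seen [H6,H3] ; pick H3
  + 0.0.0.0/0 (H6) depth=0
  Q 20.81.36.149: descend 0001010001010001 ; hops seen [H6,H3,H3] ; pick H3
  + 0.0.0.0/0 (H2) depth=0
  del 35.180.112.0/24 (clear depth 24)
  + 35.180.112.166/32 (H1) depth=32
  Q 35.180.112.0: descend 001000111011010001110000 ; hops seen [H2,H6] ; pick H6

== LOOKUPS ==
["H6","H6","H4","H4","H6","no-route","H3","H6","H5","H3","H3","H5","H6","H5","H3","H3","H6"]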